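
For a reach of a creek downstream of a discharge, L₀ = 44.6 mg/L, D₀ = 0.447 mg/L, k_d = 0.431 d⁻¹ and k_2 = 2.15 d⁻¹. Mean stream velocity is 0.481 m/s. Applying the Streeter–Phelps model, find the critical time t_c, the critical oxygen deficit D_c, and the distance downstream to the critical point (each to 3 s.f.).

With k_2/k_d = 4.988 and 1 − D₀(k_2−k_d)/(k_d L₀) = 0.9600,
t_c = ln(4.988 × 0.9600) / (2.15 − 0.431) = ln(4.789) / 1.719 = 1.566/1.719 = 0.9112 d.
D_c = (k_d/k_2) L₀ e^(−k_d t_c) = (0.431/2.15) × 44.6 × e^(−0.431×0.9112) = 0.2005 × 44.6 × 0.6752 = 6.037 mg/L.
x_c = v t_c = 0.481 m/s × 0.9112 d × 86400 s/d = 37870 m ≈ 37.9 km.

t_c ≈ 0.911 d; D_c ≈ 6.04 mg/L; x_c ≈ 37.9 km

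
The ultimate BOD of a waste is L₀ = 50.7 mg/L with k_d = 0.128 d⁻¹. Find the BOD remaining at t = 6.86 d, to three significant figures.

L ≈ 21.1 mg/L

L_t = L₀ e^(−k_d t) = 50.7 × e^(−0.128×6.86) = 50.7 × 0.4156 = 21.07 mg/L.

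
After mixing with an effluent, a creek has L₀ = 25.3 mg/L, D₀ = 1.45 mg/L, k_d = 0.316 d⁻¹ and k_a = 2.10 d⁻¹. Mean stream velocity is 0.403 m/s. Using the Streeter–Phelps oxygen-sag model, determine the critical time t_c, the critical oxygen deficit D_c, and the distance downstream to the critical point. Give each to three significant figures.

t_c ≈ 0.843 d; D_c ≈ 2.92 mg/L; x_c ≈ 29.3 km

With k_a/k_d = 6.646 and 1 − D₀(k_a−k_d)/(k_d L₀) = 0.6764,
t_c = ln(6.646 × 0.6764) / (2.10 − 0.316) = ln(4.495) / 1.784 = 1.503/1.784 = 0.8425 d.
L(t_c) = L₀ e^(−k_d t_c) = 25.3 × 0.7663 = 19.39 mg/L, and at the critical point k_a D_c = k_d L, so D_c = (0.316/2.10) × 19.39 = 2.917 mg/L.
x_c = v t_c = 0.403 m/s × 0.8425 d × 86400 s/d = 29340 m ≈ 29.3 km.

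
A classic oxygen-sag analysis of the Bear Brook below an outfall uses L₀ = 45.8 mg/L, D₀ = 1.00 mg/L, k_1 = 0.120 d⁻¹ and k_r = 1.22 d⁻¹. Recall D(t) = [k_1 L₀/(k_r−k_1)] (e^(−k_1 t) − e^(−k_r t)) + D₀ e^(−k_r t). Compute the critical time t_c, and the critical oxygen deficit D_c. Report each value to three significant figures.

With k_r/k_1 = 10.17 and 1 − D₀(k_r−k_1)/(k_1 L₀) = 0.7999,
t_c = ln(10.17 × 0.7999) / (1.22 − 0.120) = ln(8.132) / 1.100 = 2.096/1.100 = 1.905 d.
D_c = (k_1/k_r) L₀ e^(−k_1 t_c) = (0.120/1.22) × 45.8 × e^(−0.120×1.905) = 0.09836 × 45.8 × 0.7956 = 3.584 mg/L.

t_c ≈ 1.91 d; D_c ≈ 3.58 mg/L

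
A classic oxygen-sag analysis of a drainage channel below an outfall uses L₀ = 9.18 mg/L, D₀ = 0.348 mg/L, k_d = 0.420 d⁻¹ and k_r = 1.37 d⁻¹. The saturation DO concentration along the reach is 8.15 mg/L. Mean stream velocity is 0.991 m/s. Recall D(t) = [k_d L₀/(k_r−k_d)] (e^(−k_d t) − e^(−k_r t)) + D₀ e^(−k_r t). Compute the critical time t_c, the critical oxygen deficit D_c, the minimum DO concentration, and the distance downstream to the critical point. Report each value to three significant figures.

With k_r/k_d = 3.262 and 1 − D₀(k_r−k_d)/(k_d L₀) = 0.9143,
t_c = ln(3.262 × 0.9143) / (1.37 − 0.420) = ln(2.982) / 0.9500 = 1.093/0.9500 = 1.150 d.
L(t_c) = L₀ e^(−k_d t_c) = 9.18 × 0.6169 = 5.663 mg/L, and at the critical point k_r D_c = k_d L, so D_c = (0.420/1.37) × 5.663 = 1.736 mg/L.
Minimum DO = C_s − D_c = 8.15 − 1.736 = 6.414 mg/L.
x_c = v t_c = 0.991 m/s × 1.150 d × 86400 s/d = 98480 m ≈ 98.5 km.

t_c ≈ 1.15 d; D_c ≈ 1.74 mg/L; min DO ≈ 6.41 mg/L; x_c ≈ 98.5 km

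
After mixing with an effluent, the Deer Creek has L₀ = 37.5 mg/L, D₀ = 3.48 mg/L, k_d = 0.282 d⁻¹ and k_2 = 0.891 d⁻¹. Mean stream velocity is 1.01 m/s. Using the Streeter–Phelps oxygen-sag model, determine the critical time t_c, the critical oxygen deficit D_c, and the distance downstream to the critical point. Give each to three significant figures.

t_c ≈ 1.52 d; D_c ≈ 7.73 mg/L; x_c ≈ 133 km

t_c = [1/(k_2−k_d)] ln[(k_2/k_d)(1 − D₀(k_2−k_d)/(k_d L₀))]
= [1/(0.891−0.282)] ln[(0.891/0.282)(1 − 3.48×0.6090/(0.282×37.5))]
= (1/0.6090) ln[3.160 × 0.7996] = 1.642 × ln(2.526) = 1.642 × 0.9268 = 1.522 d.
D_c = (k_d/k_2) L₀ e^(−k_d t_c) = (0.282/0.891) × 37.5 × e^(−0.282×1.522) = 0.3165 × 37.5 × 0.6511 = 7.727 mg/L.
x_c = v t_c = 1.01 m/s × 1.522 d × 86400 s/d = 132800 m ≈ 133 km.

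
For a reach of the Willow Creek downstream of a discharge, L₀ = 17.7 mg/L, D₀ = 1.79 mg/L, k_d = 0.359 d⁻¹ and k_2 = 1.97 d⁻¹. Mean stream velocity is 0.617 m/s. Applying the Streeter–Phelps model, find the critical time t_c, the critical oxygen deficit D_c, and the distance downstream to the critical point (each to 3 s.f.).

t_c ≈ 0.681 d; D_c ≈ 2.53 mg/L; x_c ≈ 36.3 km

t_c = [1/(k_2−k_d)] ln[(k_2/k_d)(1 − D₀(k_2−k_d)/(k_d L₀))]
= [1/(1.97−0.359)] ln[(1.97/0.359)(1 − 1.79×1.611/(0.359×17.7))]
= (1/1.611) ln[5.487 × 0.5462] = 0.6207 × ln(2.997) = 0.6207 × 1.098 = 0.6814 d.
D_c = (k_d/k_2) L₀ e^(−k_d t_c) = (0.359/1.97) × 17.7 × e^(−0.359×0.6814) = 0.1822 × 17.7 × 0.7830 = 2.526 mg/L.
x_c = v t_c = 0.617 m/s × 0.6814 d × 86400 s/d = 36320 m ≈ 36.3 km.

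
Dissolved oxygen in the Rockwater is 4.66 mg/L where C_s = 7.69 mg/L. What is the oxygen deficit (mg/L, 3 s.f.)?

D ≈ 3.03 mg/L

D = C_s − C = 7.69 − 4.66 = 3.03 mg/L.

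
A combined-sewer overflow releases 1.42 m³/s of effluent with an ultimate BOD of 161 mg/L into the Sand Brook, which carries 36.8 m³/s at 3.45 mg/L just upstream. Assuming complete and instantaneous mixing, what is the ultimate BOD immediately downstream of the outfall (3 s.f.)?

Flow-weighted mixing: C = (Q_r C_r + Q_w C_w)/(Q_r + Q_w)
= (36.8×3.45 + 1.42×161)/(36.8 + 1.42) = 355.6/38.22 = 9.304 mg/L.

9.30 mg/L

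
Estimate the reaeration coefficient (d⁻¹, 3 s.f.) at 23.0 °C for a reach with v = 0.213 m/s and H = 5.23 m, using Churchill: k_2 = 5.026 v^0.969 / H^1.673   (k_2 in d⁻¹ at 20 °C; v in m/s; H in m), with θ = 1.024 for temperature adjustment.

k_2 ≈ 0.0757 d⁻¹

k_2(20) = 5.026 × 0.213^0.969 / 5.23^1.673 = 5.026 × 0.2235 / 15.92 = 0.07053 d⁻¹.
k_2(23.0) = 0.07053 × 1.024^(23.0−20) = 0.07053 × 1.074 = 0.07573 d⁻¹.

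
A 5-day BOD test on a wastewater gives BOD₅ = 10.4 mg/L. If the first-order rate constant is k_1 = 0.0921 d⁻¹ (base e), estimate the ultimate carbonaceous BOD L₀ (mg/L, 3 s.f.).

L₀ ≈ 28.2 mg/L

BOD₅ = L₀(1 − e^(−5k_1)) ⇒ L₀ = BOD₅ / (1 − e^(−5×0.0921))
= 10.4 / (1 − 0.6310) = 10.4 / 0.3690 = 28.18 mg/L.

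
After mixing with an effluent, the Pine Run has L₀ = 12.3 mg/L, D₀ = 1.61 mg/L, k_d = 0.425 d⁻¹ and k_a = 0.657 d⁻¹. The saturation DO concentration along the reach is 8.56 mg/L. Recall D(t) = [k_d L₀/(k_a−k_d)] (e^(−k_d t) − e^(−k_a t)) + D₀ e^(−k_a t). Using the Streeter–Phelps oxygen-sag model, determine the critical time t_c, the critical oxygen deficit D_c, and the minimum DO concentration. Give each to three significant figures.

t_c ≈ 1.56 d; D_c ≈ 4.10 mg/L; min DO ≈ 4.46 mg/L

t_c = [1/(k_a−k_d)] ln[(k_a/k_d)(1 − D₀(k_a−k_d)/(k_d L₀))]
= [1/(0.657−0.425)] ln[(0.657/0.425)(1 − 1.61×0.2320/(0.425×12.3))]
= (1/0.2320) ln[1.546 × 0.9285] = 4.310 × ln(1.435) = 4.310 × 0.3615 = 1.558 d.
L(t_c) = L₀ e^(−k_d t_c) = 12.3 × 0.5157 = 6.344 mg/L, and at the critical point k_a D_c = k_d L, so D_c = (0.425/0.657) × 6.344 = 4.104 mg/L.
Minimum DO = C_s − D_c = 8.56 − 4.104 = 4.456 mg/L.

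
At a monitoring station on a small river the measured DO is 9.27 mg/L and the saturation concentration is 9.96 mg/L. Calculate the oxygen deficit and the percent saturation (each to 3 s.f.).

D ≈ 0.690 mg/L; 93.1 % saturation

D = C_s − C = 9.96 − 9.27 = 0.690 mg/L.
% saturation = 9.27/9.96 × 100 = 93.1 %.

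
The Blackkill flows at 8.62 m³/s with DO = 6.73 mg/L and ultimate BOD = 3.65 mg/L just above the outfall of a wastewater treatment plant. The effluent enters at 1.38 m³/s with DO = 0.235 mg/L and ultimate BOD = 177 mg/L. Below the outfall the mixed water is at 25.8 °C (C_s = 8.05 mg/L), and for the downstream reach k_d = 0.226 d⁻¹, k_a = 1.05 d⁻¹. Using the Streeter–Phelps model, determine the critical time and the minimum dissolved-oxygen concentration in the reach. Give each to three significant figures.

Mixed DO = (8.62×6.73 + 1.38×0.235)/(8.62+1.38) = 58.34/10.00 = 5.834 mg/L.
Mixed L₀ = (8.62×3.65 + 1.38×177)/(10.00) = 275.7/10.00 = 27.57 mg/L.
Initial deficit D₀ = C_s − DO₀ = 8.05 − 5.834 = 2.216 mg/L.
t_c = (1/0.8240) ln[(1.05/0.226)(1 − 2.216×0.8240/(0.226×27.57))] = 1.214 × ln(3.284) = 1.443 d.
D_c = (0.226/1.05) × 27.57 × e^(−0.226×1.443) = 0.2152 × 27.57 × 0.7217 = 4.283 mg/L.
Minimum DO = 8.05 − 4.283 = 3.767 mg/L.

t_c ≈ 1.44 d; minimum DO ≈ 3.77 mg/L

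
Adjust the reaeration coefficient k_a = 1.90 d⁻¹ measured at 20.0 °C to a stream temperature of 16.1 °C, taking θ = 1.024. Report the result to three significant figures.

k_a(T₂) = k_a(T₁) · θ^(T₂−T₁) = 1.90 × 1.024^(16.1−20.0)
= 1.90 × 1.024^-3.90 = 1.90 × 0.9117 = 1.732 d⁻¹.

k_a ≈ 1.73 d⁻¹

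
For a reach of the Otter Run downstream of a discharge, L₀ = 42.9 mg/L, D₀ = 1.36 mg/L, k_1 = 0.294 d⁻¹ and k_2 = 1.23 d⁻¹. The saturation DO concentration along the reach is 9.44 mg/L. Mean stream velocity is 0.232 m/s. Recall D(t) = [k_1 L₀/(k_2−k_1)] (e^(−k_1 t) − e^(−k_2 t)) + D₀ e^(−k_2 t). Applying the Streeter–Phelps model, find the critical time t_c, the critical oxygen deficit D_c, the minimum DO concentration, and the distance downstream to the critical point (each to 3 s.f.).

t_c = [1/(k_2−k_1)] ln[(k_2/k_1)(1 − D₀(k_2−k_1)/(k_1 L₀))]
= [1/(1.23−0.294)] ln[(1.23/0.294)(1 − 1.36×0.9360/(0.294×42.9))]
= (1/0.9360) ln[4.184 × 0.8991] = 1.068 × ln(3.761) = 1.068 × 1.325 = 1.415 d.
D_c = (k_1/k_2) L₀ e^(−k_1 t_c) = (0.294/1.23) × 42.9 × e^(−0.294×1.415) = 0.2390 × 42.9 × 0.6596 = 6.764 mg/L.
Minimum DO = C_s − D_c = 9.44 − 6.764 = 2.676 mg/L.
x_c = v t_c = 0.232 m/s × 1.415 d × 86400 s/d = 28370 m ≈ 28.4 km.

t_c ≈ 1.42 d; D_c ≈ 6.76 mg/L; min DO ≈ 2.68 mg/L; x_c ≈ 28.4 km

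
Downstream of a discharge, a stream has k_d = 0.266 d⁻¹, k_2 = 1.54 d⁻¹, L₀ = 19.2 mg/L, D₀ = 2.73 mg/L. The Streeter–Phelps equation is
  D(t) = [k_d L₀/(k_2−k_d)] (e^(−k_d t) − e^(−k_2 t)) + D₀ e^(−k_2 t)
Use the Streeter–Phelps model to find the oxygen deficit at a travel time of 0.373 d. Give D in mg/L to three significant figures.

D ≈ 2.91 mg/L

k_d L₀/(k_2−k_d) = 0.266×19.2/(1.54−0.266) = 5.107/1.274 = 4.009 mg/L.
e^(−k_d t) = e^(−0.266×0.3730) = 0.9055; e^(−k_2 t) = e^(−1.54×0.3730) = 0.5630.
D = 4.009 × (0.9055 − 0.5630) + 2.73 × 0.5630 = 1.373 + 1.537 = 2.910 mg/L.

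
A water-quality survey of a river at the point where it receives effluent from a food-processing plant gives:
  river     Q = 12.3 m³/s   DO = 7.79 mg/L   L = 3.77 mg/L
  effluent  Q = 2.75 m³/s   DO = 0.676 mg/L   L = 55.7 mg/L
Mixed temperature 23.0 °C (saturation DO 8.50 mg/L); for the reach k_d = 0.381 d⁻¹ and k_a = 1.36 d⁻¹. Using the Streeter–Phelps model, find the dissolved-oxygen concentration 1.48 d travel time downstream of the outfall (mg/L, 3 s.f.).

Mixed DO = (12.3×7.79 + 2.75×0.676)/(12.3+2.75) = 97.68/15.05 = 6.490 mg/L.
Mixed L₀ = (12.3×3.77 + 2.75×55.7)/(15.05) = 199.5/15.05 = 13.26 mg/L.
Initial deficit D₀ = C_s − DO₀ = 8.50 − 6.490 = 2.010 mg/L.
D(1.48) = [0.381×13.26/(1.36−0.381)](e^(−0.381×1.48) − e^(−1.36×1.48)) + 2.010 e^(−1.36×1.48)
= 5.160 × (0.5690 − 0.1336) + 2.010 × 0.1336 = 2.515 mg/L.
DO = 8.50 − 2.515 = 5.985 mg/L.

DO ≈ 5.98 mg/L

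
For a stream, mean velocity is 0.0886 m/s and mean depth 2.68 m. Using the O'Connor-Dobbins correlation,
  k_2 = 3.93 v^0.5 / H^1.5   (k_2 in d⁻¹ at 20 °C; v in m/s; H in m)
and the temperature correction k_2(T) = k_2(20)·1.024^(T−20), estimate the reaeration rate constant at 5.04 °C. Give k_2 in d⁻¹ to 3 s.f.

k_2 ≈ 0.187 d⁻¹

k_2(20) = 3.93 × 0.0886^0.5 / 2.68^1.5 = 3.93 × 0.2977 / 4.387 = 0.2666 d⁻¹.
k_2(5.04) = 0.2666 × 1.024^(5.04−20) = 0.2666 × 0.7013 = 0.1870 d⁻¹.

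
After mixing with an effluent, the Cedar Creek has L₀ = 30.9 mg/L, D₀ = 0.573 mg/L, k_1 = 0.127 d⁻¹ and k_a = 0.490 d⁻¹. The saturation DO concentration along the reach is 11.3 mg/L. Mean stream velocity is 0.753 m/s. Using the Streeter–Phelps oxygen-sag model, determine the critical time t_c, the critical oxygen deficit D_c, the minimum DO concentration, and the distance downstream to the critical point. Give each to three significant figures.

t_c ≈ 3.57 d; D_c ≈ 5.09 mg/L; min DO ≈ 6.21 mg/L; x_c ≈ 232 km

With k_a/k_1 = 3.858 and 1 − D₀(k_a−k_1)/(k_1 L₀) = 0.9470,
t_c = ln(3.858 × 0.9470) / (0.490 − 0.127) = ln(3.654) / 0.3630 = 1.296/0.3630 = 3.570 d.
D_c = (k_1/k_a) L₀ e^(−k_1 t_c) = (0.127/0.490) × 30.9 × e^(−0.127×3.570) = 0.2592 × 30.9 × 0.6355 = 5.090 mg/L.
Minimum DO = C_s − D_c = 11.3 − 5.090 = 6.210 mg/L.
x_c = v t_c = 0.753 m/s × 3.570 d × 86400 s/d = 232200 m ≈ 232 km.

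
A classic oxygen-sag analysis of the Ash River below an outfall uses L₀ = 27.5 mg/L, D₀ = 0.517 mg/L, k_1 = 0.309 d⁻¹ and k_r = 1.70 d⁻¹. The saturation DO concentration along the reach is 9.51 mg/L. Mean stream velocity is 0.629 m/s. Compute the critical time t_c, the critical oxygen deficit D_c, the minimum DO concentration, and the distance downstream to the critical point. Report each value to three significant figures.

t_c ≈ 1.16 d; D_c ≈ 3.49 mg/L; min DO ≈ 6.02 mg/L; x_c ≈ 63.2 km

With k_r/k_1 = 5.502 and 1 − D₀(k_r−k_1)/(k_1 L₀) = 0.9154,
t_c = ln(5.502 × 0.9154) / (1.70 − 0.309) = ln(5.036) / 1.391 = 1.617/1.391 = 1.162 d.
L(t_c) = L₀ e^(−k_1 t_c) = 27.5 × 0.6983 = 19.20 mg/L, and at the critical point k_r D_c = k_1 L, so D_c = (0.309/1.70) × 19.20 = 3.490 mg/L.
Minimum DO = C_s − D_c = 9.51 − 3.490 = 6.020 mg/L.
x_c = v t_c = 0.629 m/s × 1.162 d × 86400 s/d = 63160 m ≈ 63.2 km.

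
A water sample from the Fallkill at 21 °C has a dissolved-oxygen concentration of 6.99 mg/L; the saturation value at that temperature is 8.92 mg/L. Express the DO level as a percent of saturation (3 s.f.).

78.4 % saturation

% saturation = C/C_s × 100 = 6.99/8.92 × 100 = 78.4 %.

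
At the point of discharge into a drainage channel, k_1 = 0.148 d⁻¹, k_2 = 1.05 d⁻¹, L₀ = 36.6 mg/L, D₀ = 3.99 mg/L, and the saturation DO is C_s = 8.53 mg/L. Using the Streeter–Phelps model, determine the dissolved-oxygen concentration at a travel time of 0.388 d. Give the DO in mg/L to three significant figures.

k_1 L₀/(k_2−k_1) = 0.148×36.6/(1.05−0.148) = 5.417/0.9020 = 6.005 mg/L.
e^(−k_1 t) = e^(−0.148×0.3880) = 0.9442; e^(−k_2 t) = e^(−1.05×0.3880) = 0.6654.
D = 6.005 × (0.9442 − 0.6654) + 3.99 × 0.6654 = 1.674 + 2.655 = 4.329 mg/L.
DO = C_s − D = 8.53 − 4.329 = 4.201 mg/L.

DO ≈ 4.20 mg/L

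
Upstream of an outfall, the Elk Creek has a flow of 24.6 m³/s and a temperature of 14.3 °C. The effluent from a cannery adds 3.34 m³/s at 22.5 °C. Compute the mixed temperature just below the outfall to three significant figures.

Flow-weighted mixing: C = (Q_r C_r + Q_w C_w)/(Q_r + Q_w)
= (24.6×14.3 + 3.34×22.5)/(24.6 + 3.34) = 426.9/27.94 = 15.28 °C.

15.3 °C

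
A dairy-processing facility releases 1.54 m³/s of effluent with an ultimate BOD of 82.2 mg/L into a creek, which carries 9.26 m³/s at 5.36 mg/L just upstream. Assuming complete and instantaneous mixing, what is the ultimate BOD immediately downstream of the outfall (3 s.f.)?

16.3 mg/L

Flow-weighted mixing: C = (Q_r C_r + Q_w C_w)/(Q_r + Q_w)
= (9.26×5.36 + 1.54×82.2)/(9.26 + 1.54) = 176.2/10.80 = 16.32 mg/L.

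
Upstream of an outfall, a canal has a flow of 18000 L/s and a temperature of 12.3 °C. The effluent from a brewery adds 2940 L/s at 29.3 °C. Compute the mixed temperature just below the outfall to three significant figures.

14.7 °C

Flow-weighted mixing: C = (Q_r C_r + Q_w C_w)/(Q_r + Q_w)
= (18000×12.3 + 2940×29.3)/(18000 + 2940) = 307500/20940 = 14.69 °C.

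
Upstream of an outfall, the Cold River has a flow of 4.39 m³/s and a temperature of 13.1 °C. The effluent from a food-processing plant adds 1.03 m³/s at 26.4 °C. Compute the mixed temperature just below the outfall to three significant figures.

Flow-weighted mixing: C = (Q_r C_r + Q_w C_w)/(Q_r + Q_w)
= (4.39×13.1 + 1.03×26.4)/(4.39 + 1.03) = 84.70/5.420 = 15.63 °C.

15.6 °C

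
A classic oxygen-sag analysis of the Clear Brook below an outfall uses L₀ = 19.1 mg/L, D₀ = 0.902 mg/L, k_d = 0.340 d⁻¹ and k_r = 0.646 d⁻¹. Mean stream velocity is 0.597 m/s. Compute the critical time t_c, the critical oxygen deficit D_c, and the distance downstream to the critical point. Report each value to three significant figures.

t_c = [1/(k_r−k_d)] ln[(k_r/k_d)(1 − D₀(k_r−k_d)/(k_d L₀))]
= [1/(0.646−0.340)] ln[(0.646/0.340)(1 − 0.902×0.3060/(0.340×19.1))]
= (1/0.3060) ln[1.900 × 0.9575] = 3.268 × ln(1.819) = 3.268 × 0.5984 = 1.956 d.
D_c = (k_d/k_r) L₀ e^(−k_d t_c) = (0.340/0.646) × 19.1 × e^(−0.340×1.956) = 0.5263 × 19.1 × 0.5143 = 5.170 mg/L.
x_c = v t_c = 0.597 m/s × 1.956 d × 86400 s/d = 100900 m ≈ 101 km.

t_c ≈ 1.96 d; D_c ≈ 5.17 mg/L; x_c ≈ 101 km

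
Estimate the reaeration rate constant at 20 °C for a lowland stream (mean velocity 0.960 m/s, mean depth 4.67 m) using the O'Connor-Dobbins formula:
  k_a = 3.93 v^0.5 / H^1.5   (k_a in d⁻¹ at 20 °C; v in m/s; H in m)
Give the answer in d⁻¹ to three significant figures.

k_a = 3.93 × 0.960^0.5 / 4.67^1.5 = 3.93 × 0.9798 / 10.09 = 0.3816 d⁻¹.

k_a ≈ 0.382 d⁻¹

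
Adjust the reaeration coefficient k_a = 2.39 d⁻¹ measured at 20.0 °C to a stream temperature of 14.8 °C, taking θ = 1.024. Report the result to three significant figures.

k_a(T₂) = k_a(T₁) · θ^(T₂−T₁) = 2.39 × 1.024^(14.8−20.0)
= 2.39 × 1.024^-5.20 = 2.39 × 0.8840 = 2.113 d⁻¹.

k_a ≈ 2.11 d⁻¹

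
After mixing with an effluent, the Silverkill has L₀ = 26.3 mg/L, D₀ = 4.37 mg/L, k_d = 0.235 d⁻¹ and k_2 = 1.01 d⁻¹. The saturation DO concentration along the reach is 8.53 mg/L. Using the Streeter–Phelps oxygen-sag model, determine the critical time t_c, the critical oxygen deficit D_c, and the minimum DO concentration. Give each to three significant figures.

With k_2/k_d = 4.298 and 1 − D₀(k_2−k_d)/(k_d L₀) = 0.4520,
t_c = ln(4.298 × 0.4520) / (1.01 − 0.235) = ln(1.943) / 0.7750 = 0.6641/0.7750 = 0.8569 d.
D_c = (k_d/k_2) L₀ e^(−k_d t_c) = (0.235/1.01) × 26.3 × e^(−0.235×0.8569) = 0.2327 × 26.3 × 0.8176 = 5.003 mg/L.
Minimum DO = C_s − D_c = 8.53 − 5.003 = 3.527 mg/L.

t_c ≈ 0.857 d; D_c ≈ 5.00 mg/L; min DO ≈ 3.53 mg/L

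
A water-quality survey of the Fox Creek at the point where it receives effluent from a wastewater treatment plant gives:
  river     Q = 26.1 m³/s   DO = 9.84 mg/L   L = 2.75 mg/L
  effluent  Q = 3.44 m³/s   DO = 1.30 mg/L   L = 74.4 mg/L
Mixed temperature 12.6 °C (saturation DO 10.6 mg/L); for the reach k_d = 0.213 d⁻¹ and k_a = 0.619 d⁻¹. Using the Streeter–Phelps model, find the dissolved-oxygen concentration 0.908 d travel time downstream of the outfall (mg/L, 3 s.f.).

DO ≈ 8.12 mg/L

Mixed DO = (26.1×9.84 + 3.44×1.30)/(26.1+3.44) = 261.3/29.54 = 8.845 mg/L.
Mixed L₀ = (26.1×2.75 + 3.44×74.4)/(29.54) = 327.7/29.54 = 11.09 mg/L.
Initial deficit D₀ = C_s − DO₀ = 10.6 − 8.845 = 1.755 mg/L.
D(0.908) = [0.213×11.09/(0.619−0.213)](e^(−0.213×0.908) − e^(−0.619×0.908)) + 1.755 e^(−0.619×0.908)
= 5.820 × (0.8241 − 0.5700) + 1.755 × 0.5700 = 2.479 mg/L.
DO = 10.6 − 2.479 = 8.121 mg/L.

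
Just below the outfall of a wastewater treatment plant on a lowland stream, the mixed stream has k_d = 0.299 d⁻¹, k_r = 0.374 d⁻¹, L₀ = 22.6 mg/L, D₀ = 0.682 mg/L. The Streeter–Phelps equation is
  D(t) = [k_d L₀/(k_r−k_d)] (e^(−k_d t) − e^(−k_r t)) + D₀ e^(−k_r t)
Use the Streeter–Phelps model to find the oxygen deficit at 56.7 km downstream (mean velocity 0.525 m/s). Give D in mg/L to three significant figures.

D ≈ 5.98 mg/L

Travel time t = x/v = 56.7 km / (0.525 m/s) = 56700 m / 0.525 m/s = 108000 s = 1.250 d.
k_d L₀/(k_r−k_d) = 0.299×22.6/(0.374−0.299) = 6.757/0.07500 = 90.10 mg/L.
e^(−k_d t) = e^(−0.299×1.250) = 0.6881; e^(−k_r t) = e^(−0.374×1.250) = 0.6266.
D = 90.10 × (0.6881 − 0.6266) + 0.682 × 0.6266 = 5.548 + 0.4273 = 5.976 mg/L.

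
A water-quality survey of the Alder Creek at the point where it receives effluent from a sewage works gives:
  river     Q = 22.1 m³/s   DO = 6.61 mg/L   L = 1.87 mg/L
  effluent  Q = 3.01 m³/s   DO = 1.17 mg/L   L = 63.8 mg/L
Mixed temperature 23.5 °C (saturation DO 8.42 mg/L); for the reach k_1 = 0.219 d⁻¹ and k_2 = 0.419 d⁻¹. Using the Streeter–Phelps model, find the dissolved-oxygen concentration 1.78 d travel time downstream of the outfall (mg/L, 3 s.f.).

DO ≈ 5.19 mg/L

Mixed DO = (22.1×6.61 + 3.01×1.17)/(22.1+3.01) = 149.6/25.11 = 5.958 mg/L.
Mixed L₀ = (22.1×1.87 + 3.01×63.8)/(25.11) = 233.4/25.11 = 9.294 mg/L.
Initial deficit D₀ = C_s − DO₀ = 8.42 − 5.958 = 2.462 mg/L.
D(1.78) = [0.219×9.294/(0.419−0.219)](e^(−0.219×1.78) − e^(−0.419×1.78)) + 2.462 e^(−0.419×1.78)
= 10.18 × (0.6772 − 0.4743) + 2.462 × 0.4743 = 3.232 mg/L.
DO = 8.42 − 3.232 = 5.188 mg/L.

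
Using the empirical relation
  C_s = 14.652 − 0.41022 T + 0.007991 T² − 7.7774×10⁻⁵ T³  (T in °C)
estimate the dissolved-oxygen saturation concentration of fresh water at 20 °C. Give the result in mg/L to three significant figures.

C_s = 14.652 − 0.41022×20 + 0.007991×20² − 7.7774×10⁻⁵×20³ = 9.022 mg/L.

C_s ≈ 9.02 mg/L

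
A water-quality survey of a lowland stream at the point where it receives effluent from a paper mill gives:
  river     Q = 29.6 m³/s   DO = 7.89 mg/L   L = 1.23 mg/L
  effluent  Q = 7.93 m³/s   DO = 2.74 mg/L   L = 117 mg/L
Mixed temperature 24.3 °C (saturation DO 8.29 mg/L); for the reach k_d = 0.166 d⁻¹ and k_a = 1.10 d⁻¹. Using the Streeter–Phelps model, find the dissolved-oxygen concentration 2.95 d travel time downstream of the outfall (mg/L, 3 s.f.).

DO ≈ 5.61 mg/L

Mixed DO = (29.6×7.89 + 7.93×2.74)/(29.6+7.93) = 255.3/37.53 = 6.802 mg/L.
Mixed L₀ = (29.6×1.23 + 7.93×117)/(37.53) = 964.2/37.53 = 25.69 mg/L.
Initial deficit D₀ = C_s − DO₀ = 8.29 − 6.802 = 1.488 mg/L.
D(2.95) = [0.166×25.69/(1.10−0.166)](e^(−0.166×2.95) − e^(−1.10×2.95)) + 1.488 e^(−1.10×2.95)
= 4.566 × (0.6128 − 0.03897) + 1.488 × 0.03897 = 2.678 mg/L.
DO = 8.29 − 2.678 = 5.612 mg/L.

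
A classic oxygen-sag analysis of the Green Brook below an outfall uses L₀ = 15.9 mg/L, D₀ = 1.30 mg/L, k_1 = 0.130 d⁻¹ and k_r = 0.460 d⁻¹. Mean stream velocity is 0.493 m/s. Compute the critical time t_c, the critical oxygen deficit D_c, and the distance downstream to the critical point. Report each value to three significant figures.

t_c = [1/(k_r−k_1)] ln[(k_r/k_1)(1 − D₀(k_r−k_1)/(k_1 L₀))]
= [1/(0.460−0.130)] ln[(0.460/0.130)(1 − 1.30×0.3300/(0.130×15.9))]
= (1/0.3300) ln[3.538 × 0.7925] = 3.030 × ln(2.804) = 3.030 × 1.031 = 3.124 d.
L(t_c) = L₀ e^(−k_1 t_c) = 15.9 × 0.6662 = 10.59 mg/L, and at the critical point k_r D_c = k_1 L, so D_c = (0.130/0.460) × 10.59 = 2.994 mg/L.
x_c = v t_c = 0.493 m/s × 3.124 d × 86400 s/d = 133100 m ≈ 133 km.

t_c ≈ 3.12 d; D_c ≈ 2.99 mg/L; x_c ≈ 133 km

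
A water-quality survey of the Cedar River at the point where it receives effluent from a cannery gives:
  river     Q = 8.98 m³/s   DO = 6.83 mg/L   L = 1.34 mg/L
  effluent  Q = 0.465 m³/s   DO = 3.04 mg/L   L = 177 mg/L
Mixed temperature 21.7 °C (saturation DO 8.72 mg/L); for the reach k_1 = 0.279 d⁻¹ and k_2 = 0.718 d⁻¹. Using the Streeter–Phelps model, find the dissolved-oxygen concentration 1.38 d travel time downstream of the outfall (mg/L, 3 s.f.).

Mixed DO = (8.98×6.83 + 0.465×3.04)/(8.98+0.465) = 62.75/9.445 = 6.643 mg/L.
Mixed L₀ = (8.98×1.34 + 0.465×177)/(9.445) = 94.34/9.445 = 9.988 mg/L.
Initial deficit D₀ = C_s − DO₀ = 8.72 − 6.643 = 2.077 mg/L.
D(1.38) = [0.279×9.988/(0.718−0.279)](e^(−0.279×1.38) − e^(−0.718×1.38)) + 2.077 e^(−0.718×1.38)
= 6.348 × (0.6804 − 0.3713) + 2.077 × 0.3713 = 2.734 mg/L.
DO = 8.72 − 2.734 = 5.986 mg/L.

DO ≈ 5.99 mg/L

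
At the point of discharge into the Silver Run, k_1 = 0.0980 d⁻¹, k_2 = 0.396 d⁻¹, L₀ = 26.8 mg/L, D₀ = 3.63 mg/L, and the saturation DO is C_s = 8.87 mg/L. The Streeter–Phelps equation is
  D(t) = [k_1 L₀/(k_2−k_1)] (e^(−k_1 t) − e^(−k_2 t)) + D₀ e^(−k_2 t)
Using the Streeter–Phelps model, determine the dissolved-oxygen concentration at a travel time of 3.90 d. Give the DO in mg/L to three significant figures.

k_1 L₀/(k_2−k_1) = 0.0980×26.8/(0.396−0.0980) = 2.626/0.2980 = 8.813 mg/L.
e^(−k_1 t) = e^(−0.0980×3.900) = 0.6824; e^(−k_2 t) = e^(−0.396×3.900) = 0.2134.
D = 8.813 × (0.6824 − 0.2134) + 3.63 × 0.2134 = 4.133 + 0.7748 = 4.908 mg/L.
DO = C_s − D = 8.87 − 4.908 = 3.962 mg/L.

DO ≈ 3.96 mg/L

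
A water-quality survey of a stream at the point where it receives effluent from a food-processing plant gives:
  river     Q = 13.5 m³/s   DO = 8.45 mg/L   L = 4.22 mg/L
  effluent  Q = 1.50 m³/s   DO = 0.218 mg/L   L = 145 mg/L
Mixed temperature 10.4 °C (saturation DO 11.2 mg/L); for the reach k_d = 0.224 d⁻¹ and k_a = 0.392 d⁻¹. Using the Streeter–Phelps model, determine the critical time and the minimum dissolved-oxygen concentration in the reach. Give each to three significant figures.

Mixed DO = (13.5×8.45 + 1.50×0.218)/(13.5+1.50) = 114.4/15.00 = 7.627 mg/L.
Mixed L₀ = (13.5×4.22 + 1.50×145)/(15.00) = 274.5/15.00 = 18.30 mg/L.
Initial deficit D₀ = C_s − DO₀ = 11.2 − 7.627 = 3.573 mg/L.
t_c = (1/0.1680) ln[(0.392/0.224)(1 − 3.573×0.1680/(0.224×18.30))] = 5.952 × ln(1.494) = 2.388 d.
D_c = (0.224/0.392) × 18.30 × e^(−0.224×2.388) = 0.5714 × 18.30 × 0.5857 = 6.124 mg/L.
Minimum DO = 11.2 − 6.124 = 5.076 mg/L.

t_c ≈ 2.39 d; minimum DO ≈ 5.08 mg/L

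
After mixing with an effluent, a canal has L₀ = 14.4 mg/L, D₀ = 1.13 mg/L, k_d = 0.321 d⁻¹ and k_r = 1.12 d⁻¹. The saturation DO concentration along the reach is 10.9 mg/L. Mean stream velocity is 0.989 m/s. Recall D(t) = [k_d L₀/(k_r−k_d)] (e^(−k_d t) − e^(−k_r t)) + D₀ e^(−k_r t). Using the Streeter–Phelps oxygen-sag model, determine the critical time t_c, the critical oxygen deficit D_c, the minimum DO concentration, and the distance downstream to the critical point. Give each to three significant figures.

t_c ≈ 1.29 d; D_c ≈ 2.73 mg/L; min DO ≈ 8.17 mg/L; x_c ≈ 110 km

At the critical point dD/dt = 0, so k_d L₀ e^(−k_d t) = k_r D. Substituting D(t) from the Streeter–Phelps equation and solving for t gives
t_c = ln[(k_r/k_d)(1 − D₀(k_r−k_d)/(k_d L₀))] / (k_r−k_d).
Here k_r−k_d = 0.7990 d⁻¹ and 1 − D₀(k_r−k_d)/(k_d L₀) = 1 − 1.13×0.7990/(0.321×14.4) = 0.8047, so
t_c = ln(3.489 × 0.8047) / 0.7990 = 1.032 / 0.7990 = 1.292 d.
D_c = (k_d/k_r) L₀ e^(−k_d t_c) = (0.321/1.12) × 14.4 × e^(−0.321×1.292) = 0.2866 × 14.4 × 0.6605 = 2.726 mg/L.
Minimum DO = C_s − D_c = 10.9 − 2.726 = 8.174 mg/L.
x_c = v t_c = 0.989 m/s × 1.292 d × 86400 s/d = 110400 m ≈ 110 km.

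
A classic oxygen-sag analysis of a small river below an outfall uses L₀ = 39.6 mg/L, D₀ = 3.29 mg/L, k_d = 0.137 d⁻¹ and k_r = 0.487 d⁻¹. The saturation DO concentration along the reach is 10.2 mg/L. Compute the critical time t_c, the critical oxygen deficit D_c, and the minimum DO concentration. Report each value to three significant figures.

t_c = [1/(k_r−k_d)] ln[(k_r/k_d)(1 − D₀(k_r−k_d)/(k_d L₀))]
= [1/(0.487−0.137)] ln[(0.487/0.137)(1 − 3.29×0.3500/(0.137×39.6))]
= (1/0.3500) ln[3.555 × 0.7877] = 2.857 × ln(2.800) = 2.857 × 1.030 = 2.942 d.
L(t_c) = L₀ e^(−k_d t_c) = 39.6 × 0.6683 = 26.46 mg/L, and at the critical point k_r D_c = k_d L, so D_c = (0.137/0.487) × 26.46 = 7.445 mg/L.
Minimum DO = C_s − D_c = 10.2 − 7.445 = 2.755 mg/L.

t_c ≈ 2.94 d; D_c ≈ 7.44 mg/L; min DO ≈ 2.76 mg/L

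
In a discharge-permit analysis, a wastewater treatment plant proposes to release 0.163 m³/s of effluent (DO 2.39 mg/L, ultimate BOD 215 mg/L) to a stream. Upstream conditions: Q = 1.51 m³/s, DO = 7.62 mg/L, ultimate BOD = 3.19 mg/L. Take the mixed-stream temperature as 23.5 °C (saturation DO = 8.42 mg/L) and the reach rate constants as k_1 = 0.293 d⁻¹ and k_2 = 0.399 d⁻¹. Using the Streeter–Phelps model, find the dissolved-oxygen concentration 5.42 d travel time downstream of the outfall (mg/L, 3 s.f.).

DO ≈ 2.39 mg/L

Mixed DO = (1.51×7.62 + 0.163×2.39)/(1.51+0.163) = 11.90/1.673 = 7.110 mg/L.
Mixed L₀ = (1.51×3.19 + 0.163×215)/(1.673) = 39.86/1.673 = 23.83 mg/L.
Initial deficit D₀ = C_s − DO₀ = 8.42 − 7.110 = 1.310 mg/L.
D(5.42) = [0.293×23.83/(0.399−0.293)](e^(−0.293×5.42) − e^(−0.399×5.42)) + 1.310 e^(−0.399×5.42)
= 65.86 × (0.2043 − 0.1150) + 1.310 × 0.1150 = 6.032 mg/L.
DO = 8.42 − 6.032 = 2.388 mg/L.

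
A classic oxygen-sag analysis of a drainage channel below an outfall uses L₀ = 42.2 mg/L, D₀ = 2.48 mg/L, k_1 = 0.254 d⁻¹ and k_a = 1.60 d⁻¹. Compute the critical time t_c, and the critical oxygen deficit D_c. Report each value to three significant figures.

t_c ≈ 1.09 d; D_c ≈ 5.08 mg/L

With k_a/k_1 = 6.299 and 1 − D₀(k_a−k_1)/(k_1 L₀) = 0.6886,
t_c = ln(6.299 × 0.6886) / (1.60 − 0.254) = ln(4.337) / 1.346 = 1.467/1.346 = 1.090 d.
D_c = (k_1/k_a) L₀ e^(−k_1 t_c) = (0.254/1.60) × 42.2 × e^(−0.254×1.090) = 0.1588 × 42.2 × 0.7581 = 5.079 mg/L.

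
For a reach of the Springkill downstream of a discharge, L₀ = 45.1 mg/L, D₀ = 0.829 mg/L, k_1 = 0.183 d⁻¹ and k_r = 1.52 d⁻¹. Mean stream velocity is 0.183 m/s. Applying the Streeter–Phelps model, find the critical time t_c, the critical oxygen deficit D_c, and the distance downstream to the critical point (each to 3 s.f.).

At the critical point dD/dt = 0, so k_1 L₀ e^(−k_1 t) = k_r D. Substituting D(t) from the Streeter–Phelps equation and solving for t gives
t_c = ln[(k_r/k_1)(1 − D₀(k_r−k_1)/(k_1 L₀))] / (k_r−k_1).
Here k_r−k_1 = 1.337 d⁻¹ and 1 − D₀(k_r−k_1)/(k_1 L₀) = 1 − 0.829×1.337/(0.183×45.1) = 0.8657, so
t_c = ln(8.306 × 0.8657) / 1.337 = 1.973 / 1.337 = 1.476 d.
D_c = (k_1/k_r) L₀ e^(−k_1 t_c) = (0.183/1.52) × 45.1 × e^(−0.183×1.476) = 0.1204 × 45.1 × 0.7634 = 4.145 mg/L.
x_c = v t_c = 0.183 m/s × 1.476 d × 86400 s/d = 23330 m ≈ 23.3 km.

t_c ≈ 1.48 d; D_c ≈ 4.14 mg/L; x_c ≈ 23.3 km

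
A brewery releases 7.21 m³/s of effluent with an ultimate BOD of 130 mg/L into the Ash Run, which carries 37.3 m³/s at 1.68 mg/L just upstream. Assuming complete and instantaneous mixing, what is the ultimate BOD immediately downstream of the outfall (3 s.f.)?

22.5 mg/L

Flow-weighted mixing: C = (Q_r C_r + Q_w C_w)/(Q_r + Q_w)
= (37.3×1.68 + 7.21×130)/(37.3 + 7.21) = 1000/44.51 = 22.47 mg/L.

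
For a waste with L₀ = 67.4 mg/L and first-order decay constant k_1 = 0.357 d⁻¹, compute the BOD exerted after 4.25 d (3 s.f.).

y ≈ 52.6 mg/L

y_t = L₀(1 − e^(−k_1 t)) = 67.4 × (1 − e^(−0.357×4.25))
= 67.4 × (1 − 0.2193) = 67.4 × 0.7807 = 52.62 mg/L.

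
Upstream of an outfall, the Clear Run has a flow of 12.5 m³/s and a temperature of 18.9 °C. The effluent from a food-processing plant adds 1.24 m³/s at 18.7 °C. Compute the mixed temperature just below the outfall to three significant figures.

18.9 °C

Flow-weighted mixing: C = (Q_r C_r + Q_w C_w)/(Q_r + Q_w)
= (12.5×18.9 + 1.24×18.7)/(12.5 + 1.24) = 259.4/13.74 = 18.88 °C.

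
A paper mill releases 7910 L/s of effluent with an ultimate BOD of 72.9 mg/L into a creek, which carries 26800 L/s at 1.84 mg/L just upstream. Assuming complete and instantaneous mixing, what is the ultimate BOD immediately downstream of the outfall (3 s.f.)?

Flow-weighted mixing: C = (Q_r C_r + Q_w C_w)/(Q_r + Q_w)
= (26800×1.84 + 7910×72.9)/(26800 + 7910) = 626000/34710 = 18.03 mg/L.

18.0 mg/L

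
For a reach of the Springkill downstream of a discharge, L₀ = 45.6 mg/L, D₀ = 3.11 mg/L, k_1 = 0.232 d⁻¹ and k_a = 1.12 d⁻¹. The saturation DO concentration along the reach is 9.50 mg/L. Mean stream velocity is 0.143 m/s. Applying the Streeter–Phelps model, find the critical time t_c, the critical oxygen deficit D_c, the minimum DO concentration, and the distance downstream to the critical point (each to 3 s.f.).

t_c ≈ 1.43 d; D_c ≈ 6.78 mg/L; min DO ≈ 2.72 mg/L; x_c ≈ 17.7 km

With k_a/k_1 = 4.828 and 1 − D₀(k_a−k_1)/(k_1 L₀) = 0.7390,
t_c = ln(4.828 × 0.7390) / (1.12 − 0.232) = ln(3.567) / 0.8880 = 1.272/0.8880 = 1.432 d.
D_c = (k_1/k_a) L₀ e^(−k_1 t_c) = (0.232/1.12) × 45.6 × e^(−0.232×1.432) = 0.2071 × 45.6 × 0.7173 = 6.775 mg/L.
Minimum DO = C_s − D_c = 9.50 − 6.775 = 2.725 mg/L.
x_c = v t_c = 0.143 m/s × 1.432 d × 86400 s/d = 17700 m ≈ 17.7 km.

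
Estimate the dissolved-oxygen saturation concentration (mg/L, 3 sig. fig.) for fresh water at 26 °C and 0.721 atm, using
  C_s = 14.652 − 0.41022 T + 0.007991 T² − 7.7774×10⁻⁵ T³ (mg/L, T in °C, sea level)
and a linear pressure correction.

At sea level: C_s = 14.652 − 0.41022×26 + 0.007991×26² − 7.7774×10⁻⁵×26³ = 8.021 mg/L.
Pressure correction: C_s' = 8.021 × 0.721 = 5.783 mg/L.

C_s ≈ 5.78 mg/L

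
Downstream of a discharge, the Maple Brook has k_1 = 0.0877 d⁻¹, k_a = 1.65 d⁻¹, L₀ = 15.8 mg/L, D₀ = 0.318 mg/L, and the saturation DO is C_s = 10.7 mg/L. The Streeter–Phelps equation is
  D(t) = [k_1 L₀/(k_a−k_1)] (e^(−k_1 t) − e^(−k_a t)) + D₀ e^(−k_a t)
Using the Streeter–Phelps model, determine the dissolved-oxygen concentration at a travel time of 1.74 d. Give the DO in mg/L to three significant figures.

DO ≈ 9.97 mg/L

k_1 L₀/(k_a−k_1) = 0.0877×15.8/(1.65−0.0877) = 1.386/1.562 = 0.8869 mg/L.
e^(−k_1 t) = e^(−0.0877×1.740) = 0.8585; e^(−k_a t) = e^(−1.65×1.740) = 0.05664.
D = 0.8869 × (0.8585 − 0.05664) + 0.318 × 0.05664 = 0.7112 + 0.01801 = 0.7292 mg/L.
DO = C_s − D = 10.7 − 0.7292 = 9.971 mg/L.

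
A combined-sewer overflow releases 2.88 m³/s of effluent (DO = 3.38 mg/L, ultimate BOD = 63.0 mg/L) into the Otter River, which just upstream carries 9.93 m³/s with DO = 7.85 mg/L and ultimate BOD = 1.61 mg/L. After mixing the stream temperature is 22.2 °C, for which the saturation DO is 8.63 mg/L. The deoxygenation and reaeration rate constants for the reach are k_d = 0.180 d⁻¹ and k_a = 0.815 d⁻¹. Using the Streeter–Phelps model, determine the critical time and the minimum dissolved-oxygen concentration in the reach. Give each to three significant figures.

t_c ≈ 1.55 d; minimum DO ≈ 6.06 mg/L

Mixed DO = (9.93×7.85 + 2.88×3.38)/(9.93+2.88) = 87.68/12.81 = 6.845 mg/L.
Mixed L₀ = (9.93×1.61 + 2.88×63.0)/(12.81) = 197.4/12.81 = 15.41 mg/L.
Initial deficit D₀ = C_s − DO₀ = 8.63 − 6.845 = 1.785 mg/L.
t_c = (1/0.6350) ln[(0.815/0.180)(1 − 1.785×0.6350/(0.180×15.41))] = 1.575 × ln(2.678) = 1.551 d.
D_c = (0.180/0.815) × 15.41 × e^(−0.180×1.551) = 0.2209 × 15.41 × 0.7564 = 2.575 mg/L.
Minimum DO = 8.63 − 2.575 = 6.055 mg/L.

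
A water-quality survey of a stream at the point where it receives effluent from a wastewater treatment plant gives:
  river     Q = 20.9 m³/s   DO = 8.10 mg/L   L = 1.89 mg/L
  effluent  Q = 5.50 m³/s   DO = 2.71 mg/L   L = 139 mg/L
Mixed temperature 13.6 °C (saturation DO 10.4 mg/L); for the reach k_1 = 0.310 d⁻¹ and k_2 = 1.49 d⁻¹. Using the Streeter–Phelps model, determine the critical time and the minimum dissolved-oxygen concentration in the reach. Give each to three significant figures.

Mixed DO = (20.9×8.10 + 5.50×2.71)/(20.9+5.50) = 184.2/26.40 = 6.977 mg/L.
Mixed L₀ = (20.9×1.89 + 5.50×139)/(26.40) = 804.0/26.40 = 30.45 mg/L.
Initial deficit D₀ = C_s − DO₀ = 10.4 − 6.977 = 3.423 mg/L.
t_c = (1/1.180) ln[(1.49/0.310)(1 − 3.423×1.180/(0.310×30.45))] = 0.8475 × ln(2.750) = 0.8573 d.
D_c = (0.310/1.49) × 30.45 × e^(−0.310×0.8573) = 0.2081 × 30.45 × 0.7666 = 4.857 mg/L.
Minimum DO = 10.4 − 4.857 = 5.543 mg/L.

t_c ≈ 0.857 d; minimum DO ≈ 5.54 mg/L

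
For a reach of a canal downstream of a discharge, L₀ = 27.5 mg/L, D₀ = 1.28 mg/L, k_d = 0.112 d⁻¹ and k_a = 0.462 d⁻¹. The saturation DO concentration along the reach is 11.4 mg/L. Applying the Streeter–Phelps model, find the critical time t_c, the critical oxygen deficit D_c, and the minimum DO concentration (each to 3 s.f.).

With k_a/k_d = 4.125 and 1 − D₀(k_a−k_d)/(k_d L₀) = 0.8545,
t_c = ln(4.125 × 0.8545) / (0.462 − 0.112) = ln(3.525) / 0.3500 = 1.260/0.3500 = 3.600 d.
D_c = (k_d/k_a) L₀ e^(−k_d t_c) = (0.112/0.462) × 27.5 × e^(−0.112×3.600) = 0.2424 × 27.5 × 0.6682 = 4.455 mg/L.
Minimum DO = C_s − D_c = 11.4 − 4.455 = 6.945 mg/L.

t_c ≈ 3.60 d; D_c ≈ 4.45 mg/L; min DO ≈ 6.95 mg/L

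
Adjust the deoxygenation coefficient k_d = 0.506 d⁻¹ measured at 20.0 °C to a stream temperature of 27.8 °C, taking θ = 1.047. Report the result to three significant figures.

k_d ≈ 0.724 d⁻¹

k_d(T₂) = k_d(T₁) · θ^(T₂−T₁) = 0.506 × 1.047^(27.8−20.0)
= 0.506 × 1.047^7.80 = 0.506 × 1.431 = 0.7240 d⁻¹.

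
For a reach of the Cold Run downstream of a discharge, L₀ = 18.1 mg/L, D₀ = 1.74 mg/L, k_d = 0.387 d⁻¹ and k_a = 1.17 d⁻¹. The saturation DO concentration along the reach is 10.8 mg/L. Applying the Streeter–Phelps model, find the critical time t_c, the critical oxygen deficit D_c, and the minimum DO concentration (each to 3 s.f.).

At the critical point dD/dt = 0, so k_d L₀ e^(−k_d t) = k_a D. Substituting D(t) from the Streeter–Phelps equation and solving for t gives
t_c = ln[(k_a/k_d)(1 − D₀(k_a−k_d)/(k_d L₀))] / (k_a−k_d).
Here k_a−k_d = 0.7830 d⁻¹ and 1 − D₀(k_a−k_d)/(k_d L₀) = 1 − 1.74×0.7830/(0.387×18.1) = 0.8055, so
t_c = ln(3.023 × 0.8055) / 0.7830 = 0.8900 / 0.7830 = 1.137 d.
D_c = (k_d/k_a) L₀ e^(−k_d t_c) = (0.387/1.17) × 18.1 × e^(−0.387×1.137) = 0.3308 × 18.1 × 0.6441 = 3.856 mg/L.
Minimum DO = C_s − D_c = 10.8 − 3.856 = 6.944 mg/L.

t_c ≈ 1.14 d; D_c ≈ 3.86 mg/L; min DO ≈ 6.94 mg/L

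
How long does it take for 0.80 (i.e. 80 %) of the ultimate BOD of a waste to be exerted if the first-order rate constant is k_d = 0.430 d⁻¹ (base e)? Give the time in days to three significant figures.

y/L₀ = 1 − e^(−k_d t) = 0.80 ⇒ e^(−k_d t) = 0.200
t = −ln(0.200) / 0.430 = 1.609 / 0.430 = 3.743 d.

t ≈ 3.74 d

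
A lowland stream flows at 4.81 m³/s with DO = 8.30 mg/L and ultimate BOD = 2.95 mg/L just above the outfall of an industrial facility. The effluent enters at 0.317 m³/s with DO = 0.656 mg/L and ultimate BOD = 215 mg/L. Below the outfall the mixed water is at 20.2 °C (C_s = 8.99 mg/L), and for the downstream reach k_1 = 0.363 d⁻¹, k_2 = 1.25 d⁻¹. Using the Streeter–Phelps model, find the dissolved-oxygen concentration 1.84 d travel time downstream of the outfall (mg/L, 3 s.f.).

DO ≈ 6.16 mg/L

Mixed DO = (4.81×8.30 + 0.317×0.656)/(4.81+0.317) = 40.13/5.127 = 7.827 mg/L.
Mixed L₀ = (4.81×2.95 + 0.317×215)/(5.127) = 82.34/5.127 = 16.06 mg/L.
Initial deficit D₀ = C_s − DO₀ = 8.99 − 7.827 = 1.163 mg/L.
D(1.84) = [0.363×16.06/(1.25−0.363)](e^(−0.363×1.84) − e^(−1.25×1.84)) + 1.163 e^(−1.25×1.84)
= 6.573 × (0.5128 − 0.1003) + 1.163 × 0.1003 = 2.828 mg/L.
DO = 8.99 − 2.828 = 6.162 mg/L.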